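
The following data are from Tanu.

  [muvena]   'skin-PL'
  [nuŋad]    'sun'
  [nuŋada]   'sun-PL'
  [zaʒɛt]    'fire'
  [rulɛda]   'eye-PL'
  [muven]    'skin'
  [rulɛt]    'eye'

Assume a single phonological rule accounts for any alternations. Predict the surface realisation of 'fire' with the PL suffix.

'eye' shows [t] ~ [d] at the end of the stem ([rulɛt] vs [rulɛda]).
The stem 'sun' ([nuŋad], [nuŋada]) shows [d] unchanged in both environments, so [d] cannot be basic with [t] derived in isolation.
The alternation reflects intervocalic voicing: voiceless stops become voiced between vowels. /t/ is underlying.
From [zaʒɛt] the stem 'fire' is /zaʒɛt/; between vowels this yields [zaʒɛda].

[zaʒɛda]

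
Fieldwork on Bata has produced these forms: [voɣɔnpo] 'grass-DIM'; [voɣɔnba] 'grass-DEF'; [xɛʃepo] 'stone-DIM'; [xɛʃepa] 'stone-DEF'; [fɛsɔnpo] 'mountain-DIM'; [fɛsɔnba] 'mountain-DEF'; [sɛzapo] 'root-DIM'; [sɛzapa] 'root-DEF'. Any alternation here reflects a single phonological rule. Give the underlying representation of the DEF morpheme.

The DEF morpheme has two allomorphs, [-ba] and [-pa].
The DIM suffix, which begins with [p], is invariant after every stem; so [p] is not altered by any rule here.
So the underlying form is /-ba/, and voiced stops become voiceless after a vowel.

/-ba/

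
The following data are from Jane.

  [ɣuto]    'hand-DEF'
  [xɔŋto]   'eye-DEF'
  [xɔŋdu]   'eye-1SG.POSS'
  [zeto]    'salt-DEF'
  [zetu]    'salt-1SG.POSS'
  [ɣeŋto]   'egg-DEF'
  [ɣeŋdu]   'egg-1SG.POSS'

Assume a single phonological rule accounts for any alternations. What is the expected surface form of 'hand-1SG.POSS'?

The 1SG.POSS morpheme has two allomorphs, [-du] and [-tu].
By contrast the DEF suffix keeps its initial [t] throughout — that segment must be underlying.
So the underlying form is /-du/, and voiced stops become voiceless after a vowel.
After 'hand', which ends in a vowel, the suffix surfaces as [-tu], giving [ɣutu].

[ɣutu]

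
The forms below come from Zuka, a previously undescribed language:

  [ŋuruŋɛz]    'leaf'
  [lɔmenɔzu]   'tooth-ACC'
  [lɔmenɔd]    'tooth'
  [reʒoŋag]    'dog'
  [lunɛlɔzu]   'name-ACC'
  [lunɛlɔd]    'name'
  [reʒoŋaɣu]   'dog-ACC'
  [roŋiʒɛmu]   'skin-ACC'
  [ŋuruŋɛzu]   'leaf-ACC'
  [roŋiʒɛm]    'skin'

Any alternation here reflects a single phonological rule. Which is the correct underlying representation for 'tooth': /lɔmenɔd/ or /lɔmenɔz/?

/lɔmenɔd/

The stem for 'tooth' ends in [z] in [lɔmenɔzu] but [d] in [lɔmenɔd].
Compare 'leaf', with invariant [z] in [ŋuruŋɛzu] and [ŋuruŋɛz]: an analysis with underlying /z/ and a rule producing [d] in isolation would wrongly predict alternation here too.
The alternation reflects intervocalic spirantization: voiced stops become fricatives between vowels. /d/ is underlying.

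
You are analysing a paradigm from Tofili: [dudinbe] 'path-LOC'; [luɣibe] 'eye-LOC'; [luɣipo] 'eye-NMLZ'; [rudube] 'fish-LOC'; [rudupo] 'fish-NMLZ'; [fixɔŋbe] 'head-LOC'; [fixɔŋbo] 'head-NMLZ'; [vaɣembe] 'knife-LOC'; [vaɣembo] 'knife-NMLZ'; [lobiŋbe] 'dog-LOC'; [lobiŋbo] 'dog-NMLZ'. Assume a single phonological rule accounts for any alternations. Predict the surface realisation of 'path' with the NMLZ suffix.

The NMLZ suffix surfaces as [-bo] and [-po], depending on the final segment of the stem.
The LOC suffix, which begins with [b], is invariant after every stem; so [b] is not altered by any rule here.
So the underlying form is /-po/, and voiceless stops become voiced after a nasal.
After 'path', which ends in a nasal, the suffix surfaces as [-bo], giving [dudinbo].

[dudinbo]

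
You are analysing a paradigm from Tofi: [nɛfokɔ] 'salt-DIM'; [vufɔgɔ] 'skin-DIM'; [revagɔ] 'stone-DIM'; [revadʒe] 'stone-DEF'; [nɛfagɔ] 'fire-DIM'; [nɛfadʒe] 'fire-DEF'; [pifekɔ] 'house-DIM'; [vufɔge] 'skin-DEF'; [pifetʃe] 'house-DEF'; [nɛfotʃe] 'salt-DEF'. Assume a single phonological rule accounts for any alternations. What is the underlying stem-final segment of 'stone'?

'stone' shows [g] ~ [dʒ] at the end of the stem ([revagɔ] vs [revadʒe]).
If /g/ were underlying and a rule turned it into [dʒ] before the DEF suffix, 'skin' would also alternate; but it has [g] in both [vufɔgɔ] and [vufɔge].
The underlying segment must be /dʒ/; palato-alveolar /tʃ/ and /dʒ/ become [k] and [g] when no front vowel follows, yielding [g] there.

/dʒ/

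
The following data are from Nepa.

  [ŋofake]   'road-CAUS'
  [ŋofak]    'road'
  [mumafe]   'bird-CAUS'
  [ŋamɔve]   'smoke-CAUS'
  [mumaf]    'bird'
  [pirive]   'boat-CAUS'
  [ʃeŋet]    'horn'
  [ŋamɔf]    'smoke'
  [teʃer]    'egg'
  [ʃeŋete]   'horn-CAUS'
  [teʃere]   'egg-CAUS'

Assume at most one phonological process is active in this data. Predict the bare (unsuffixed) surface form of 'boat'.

[pirif]

The root 'smoke' surfaces as [ŋamɔf] and [ŋamɔve], with a stem-final [f] ~ [v] alternation.
The stem 'bird' ([mumaf], [mumafe]) shows [f] unchanged in both environments, so [f] cannot be basic with [v] derived before the CAUS suffix.
The underlying segment must be /v/; voiced obstruents become voiceless word-finally, yielding [f] there.
The one attested form of 'boat', [pirive], shows underlying /piriv/. Applying the same rule word-finally gives [pirif].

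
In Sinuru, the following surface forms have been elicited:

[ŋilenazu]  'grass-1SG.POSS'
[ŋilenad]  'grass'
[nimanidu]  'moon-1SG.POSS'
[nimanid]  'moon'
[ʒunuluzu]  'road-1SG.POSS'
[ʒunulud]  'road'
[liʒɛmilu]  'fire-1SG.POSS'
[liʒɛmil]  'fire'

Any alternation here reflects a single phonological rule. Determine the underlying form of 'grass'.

/ŋilenaz/

The stem for 'grass' ends in [z] in [ŋilenazu] but [d] in [ŋilenad].
If /d/ were underlying and a rule turned it into [z] before the 1SG.POSS suffix, 'moon' would also alternate; but it has [d] in both [nimanidu] and [nimanid].
The alternation reflects word-final hardening: voiced fricatives become stops word-finally. /z/ is underlying.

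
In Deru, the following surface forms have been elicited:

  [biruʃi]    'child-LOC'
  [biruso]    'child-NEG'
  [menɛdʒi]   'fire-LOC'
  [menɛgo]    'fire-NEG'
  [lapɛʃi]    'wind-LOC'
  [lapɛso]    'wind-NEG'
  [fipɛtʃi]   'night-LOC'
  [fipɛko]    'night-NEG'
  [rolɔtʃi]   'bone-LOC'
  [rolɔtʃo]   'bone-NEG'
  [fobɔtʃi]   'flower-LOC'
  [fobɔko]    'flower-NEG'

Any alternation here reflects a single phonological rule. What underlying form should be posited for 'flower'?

The root 'flower' surfaces as [fobɔtʃi] and [fobɔko], with a stem-final [tʃ] ~ [k] alternation.
But 'bone' keeps [tʃ] in both environments ([rolɔtʃi], [rolɔtʃo]), so there is no rule changing /tʃ/ to [k] before the NEG suffix.
So /k/ is underlying, and a rule of palatalization before a front vowel — /k/, /g/ and /s/ become palato-alveolar [tʃ], [dʒ] and [ʃ] before a front vowel — gives [tʃ].
Hence 'flower' is /fobɔk/ underlyingly.

/fobɔk/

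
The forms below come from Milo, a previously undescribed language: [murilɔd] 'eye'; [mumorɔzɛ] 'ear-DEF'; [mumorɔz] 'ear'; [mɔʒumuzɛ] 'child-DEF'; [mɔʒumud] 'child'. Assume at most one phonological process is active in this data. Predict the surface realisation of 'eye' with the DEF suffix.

[murilɔzɛ]

The stem for 'child' ends in [z] in [mɔʒumuzɛ] but [d] in [mɔʒumud].
If /z/ were underlying and a rule turned it into [d] in isolation, 'ear' would also alternate; but it has [z] in both [mumorɔzɛ] and [mumorɔz].
The underlying segment must be /d/; voiced stops become fricatives between vowels, yielding [z] there.
From [murilɔd] the stem 'eye' is /murilɔd/; between vowels this yields [murilɔzɛ].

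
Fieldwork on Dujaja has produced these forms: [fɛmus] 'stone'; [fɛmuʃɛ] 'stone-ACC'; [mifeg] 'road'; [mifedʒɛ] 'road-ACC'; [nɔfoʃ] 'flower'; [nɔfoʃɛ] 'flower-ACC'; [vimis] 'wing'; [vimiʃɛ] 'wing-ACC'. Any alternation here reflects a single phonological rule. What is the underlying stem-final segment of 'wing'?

The root 'wing' surfaces as [vimis] and [vimiʃɛ], with a stem-final [s] ~ [ʃ] alternation.
The stem 'flower' ([nɔfoʃ], [nɔfoʃɛ]) shows [ʃ] unchanged in both environments, so [ʃ] cannot be basic with [s] derived in isolation.
Therefore /s/ is basic and [ʃ] is derived by palatalization before a front vowel (/g/ and /s/ become palato-alveolar [dʒ] and [ʃ] before a front vowel).

/s/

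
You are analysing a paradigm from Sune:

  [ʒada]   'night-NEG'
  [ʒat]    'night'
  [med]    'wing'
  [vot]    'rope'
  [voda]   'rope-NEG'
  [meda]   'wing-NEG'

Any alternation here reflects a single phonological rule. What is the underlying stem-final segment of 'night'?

The root 'night' surfaces as [ʒat] and [ʒada], with a stem-final [t] ~ [d] alternation.
If /d/ were underlying and a rule turned it into [t] in isolation, 'wing' would also alternate; but it has [d] in both [med] and [meda].
The alternation reflects intervocalic voicing: voiceless stops become voiced between vowels. /t/ is underlying.

/t/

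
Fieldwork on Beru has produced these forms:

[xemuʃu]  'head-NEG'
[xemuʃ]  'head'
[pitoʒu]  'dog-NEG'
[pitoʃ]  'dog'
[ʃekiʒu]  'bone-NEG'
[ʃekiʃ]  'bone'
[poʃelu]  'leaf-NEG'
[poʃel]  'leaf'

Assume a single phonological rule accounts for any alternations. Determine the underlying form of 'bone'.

/ʃekiʒ/

The root 'bone' surfaces as [ʃekiʒu] and [ʃekiʃ], with a stem-final [ʒ] ~ [ʃ] alternation.
But 'head' keeps [ʃ] in both environments ([xemuʃu], [xemuʃ]), so there is no rule changing /ʃ/ to [ʒ] before the NEG suffix.
The alternation reflects word-final obstruent devoicing: voiced obstruents become voiceless word-finally. /ʒ/ is underlying.
Hence 'bone' is /ʃekiʒ/ underlyingly.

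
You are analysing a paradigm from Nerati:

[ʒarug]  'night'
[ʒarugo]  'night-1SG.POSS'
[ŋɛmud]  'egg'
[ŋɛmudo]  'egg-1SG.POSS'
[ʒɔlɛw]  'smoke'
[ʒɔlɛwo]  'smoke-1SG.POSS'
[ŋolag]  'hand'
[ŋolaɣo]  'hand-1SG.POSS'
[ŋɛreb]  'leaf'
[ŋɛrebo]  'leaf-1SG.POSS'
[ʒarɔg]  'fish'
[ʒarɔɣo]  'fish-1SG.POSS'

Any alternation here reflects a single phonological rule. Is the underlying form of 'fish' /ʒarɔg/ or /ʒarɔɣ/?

/ʒarɔɣ/

The stem for 'fish' ends in [g] in [ʒarɔg] but [ɣ] in [ʒarɔɣo].
But 'night' keeps [g] in both environments ([ʒarug], [ʒarugo]), so there is no rule changing /g/ to [ɣ] before the 1SG.POSS suffix.
The alternation reflects word-final hardening: voiced fricatives become stops word-finally. /ɣ/ is underlying.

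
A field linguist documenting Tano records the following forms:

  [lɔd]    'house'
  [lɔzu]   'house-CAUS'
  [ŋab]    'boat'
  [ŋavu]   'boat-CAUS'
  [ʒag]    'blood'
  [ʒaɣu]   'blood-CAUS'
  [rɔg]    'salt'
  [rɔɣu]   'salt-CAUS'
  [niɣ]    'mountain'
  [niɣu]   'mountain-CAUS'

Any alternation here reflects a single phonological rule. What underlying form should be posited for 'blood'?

/ʒag/

The root 'blood' surfaces as [ʒag] and [ʒaɣu], with a stem-final [g] ~ [ɣ] alternation.
If /ɣ/ were underlying and a rule turned it into [g] in isolation, 'mountain' would also alternate; but it has [ɣ] in both [niɣ] and [niɣu].
So /g/ is underlying, and a rule of intervocalic spirantization — voiced stops become fricatives between vowels — gives [ɣ].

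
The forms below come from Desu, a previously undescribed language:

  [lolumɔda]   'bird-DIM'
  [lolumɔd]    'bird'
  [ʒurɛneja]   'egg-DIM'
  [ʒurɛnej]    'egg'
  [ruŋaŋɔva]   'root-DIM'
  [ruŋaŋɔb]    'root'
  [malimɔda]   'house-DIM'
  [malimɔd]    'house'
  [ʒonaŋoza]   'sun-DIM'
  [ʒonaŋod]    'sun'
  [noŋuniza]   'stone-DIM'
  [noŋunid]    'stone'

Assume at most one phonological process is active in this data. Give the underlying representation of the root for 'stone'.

/noŋuniz/

The root 'stone' surfaces as [noŋuniza] and [noŋunid], with a stem-final [z] ~ [d] alternation.
If /d/ were underlying and a rule turned it into [z] before the DIM suffix, 'house' would also alternate; but it has [d] in both [malimɔda] and [malimɔd].
The underlying segment must be /z/; voiced fricatives become stops word-finally, yielding [d] there.
Hence 'stone' is /noŋuniz/ underlyingly.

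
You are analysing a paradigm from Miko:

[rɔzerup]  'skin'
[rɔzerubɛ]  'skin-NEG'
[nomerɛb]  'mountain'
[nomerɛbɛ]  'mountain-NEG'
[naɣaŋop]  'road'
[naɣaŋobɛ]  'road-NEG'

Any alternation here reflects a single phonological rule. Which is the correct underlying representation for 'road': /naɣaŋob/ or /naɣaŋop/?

The stem for 'road' ends in [p] in [naɣaŋop] but [b] in [naɣaŋobɛ].
The stem 'mountain' ([nomerɛb], [nomerɛbɛ]) shows [b] unchanged in both environments, so [b] cannot be basic with [p] derived in isolation.
The underlying segment must be /p/; voiceless stops become voiced between vowels, yielding [b] there.

/naɣaŋop/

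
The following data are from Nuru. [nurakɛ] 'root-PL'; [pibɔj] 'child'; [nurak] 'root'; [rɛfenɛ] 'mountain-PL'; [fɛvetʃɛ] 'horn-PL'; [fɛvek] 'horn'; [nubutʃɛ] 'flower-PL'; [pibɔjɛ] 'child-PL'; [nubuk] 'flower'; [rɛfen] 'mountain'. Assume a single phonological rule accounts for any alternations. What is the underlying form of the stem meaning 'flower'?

/nubutʃ/

'flower' shows [k] ~ [tʃ] at the end of the stem ([nubuk] vs [nubutʃɛ]).
But 'root' keeps [k] in both environments ([nurak], [nurakɛ]), so there is no rule changing /k/ to [tʃ] before the PL suffix.
Therefore /tʃ/ is basic and [k] is derived by depalatalization (palato-alveolar /tʃ/ becomes [k] when no front vowel follows).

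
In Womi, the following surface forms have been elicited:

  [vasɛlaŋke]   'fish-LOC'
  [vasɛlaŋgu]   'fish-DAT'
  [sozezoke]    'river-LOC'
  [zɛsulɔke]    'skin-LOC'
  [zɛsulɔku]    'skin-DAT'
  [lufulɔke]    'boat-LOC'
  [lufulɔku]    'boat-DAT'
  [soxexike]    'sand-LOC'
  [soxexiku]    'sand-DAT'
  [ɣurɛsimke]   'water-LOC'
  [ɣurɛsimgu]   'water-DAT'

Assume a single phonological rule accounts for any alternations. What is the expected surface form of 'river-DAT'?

The DAT morpheme has two allomorphs, [-gu] and [-ku].
The LOC suffix, which begins with [k], is invariant after every stem; so [k] is not altered by any rule here.
The DAT suffix is therefore /-gu/ underlyingly, with post-vocalic devoicing: voiced stops become voiceless after a vowel.
After 'river', which ends in a vowel, the suffix surfaces as [-ku], giving [sozezoku].

[sozezoku]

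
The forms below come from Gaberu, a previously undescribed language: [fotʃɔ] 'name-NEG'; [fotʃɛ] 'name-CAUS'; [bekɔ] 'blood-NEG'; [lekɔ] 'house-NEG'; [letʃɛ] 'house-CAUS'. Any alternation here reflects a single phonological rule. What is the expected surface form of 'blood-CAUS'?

The root 'house' surfaces as [lekɔ] and [letʃɛ], with a stem-final [k] ~ [tʃ] alternation.
If /tʃ/ were underlying and a rule turned it into [k] before the NEG suffix, 'name' would also alternate; but it has [tʃ] in both [fotʃɔ] and [fotʃɛ].
The alternation reflects palatalization before a front vowel: /k/ becomes palato-alveolar [tʃ] before a front vowel. /k/ is underlying.
From [bekɔ] the stem 'blood' is /bek/; before a front vowel this yields [betʃɛ].

[betʃɛ]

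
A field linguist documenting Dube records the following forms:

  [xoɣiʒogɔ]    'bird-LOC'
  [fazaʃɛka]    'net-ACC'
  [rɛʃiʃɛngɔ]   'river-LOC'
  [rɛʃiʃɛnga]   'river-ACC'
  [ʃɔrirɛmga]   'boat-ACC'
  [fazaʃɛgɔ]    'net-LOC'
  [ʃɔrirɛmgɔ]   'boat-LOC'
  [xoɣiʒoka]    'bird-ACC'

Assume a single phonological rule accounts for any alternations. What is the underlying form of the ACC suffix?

The ACC morpheme has two allomorphs, [-ga] and [-ka].
By contrast the LOC suffix keeps its initial [g] throughout — that segment must be underlying.
So the underlying form is /-ka/, and voiceless stops become voiced after a nasal.

/-ka/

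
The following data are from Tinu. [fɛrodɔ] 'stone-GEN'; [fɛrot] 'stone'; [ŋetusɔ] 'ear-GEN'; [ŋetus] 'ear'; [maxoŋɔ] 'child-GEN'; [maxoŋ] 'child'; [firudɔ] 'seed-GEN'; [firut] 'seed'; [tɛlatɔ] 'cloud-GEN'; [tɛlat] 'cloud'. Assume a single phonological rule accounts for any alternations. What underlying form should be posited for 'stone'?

/fɛrod/

The root 'stone' surfaces as [fɛrodɔ] and [fɛrot], with a stem-final [d] ~ [t] alternation.
If /t/ were underlying and a rule turned it into [d] before the GEN suffix, 'cloud' would also alternate; but it has [t] in both [tɛlatɔ] and [tɛlat].
Therefore /d/ is basic and [t] is derived by word-final obstruent devoicing (voiced obstruents become voiceless word-finally).
The underlying form of 'stone' is therefore /fɛrod/.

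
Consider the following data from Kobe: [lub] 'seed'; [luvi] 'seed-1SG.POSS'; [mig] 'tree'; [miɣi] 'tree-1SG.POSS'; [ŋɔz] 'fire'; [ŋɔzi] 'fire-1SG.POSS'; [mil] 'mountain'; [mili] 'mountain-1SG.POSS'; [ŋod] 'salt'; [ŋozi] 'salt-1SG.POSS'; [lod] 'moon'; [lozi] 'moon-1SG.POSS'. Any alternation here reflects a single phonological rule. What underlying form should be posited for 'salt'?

/ŋod/

The stem for 'salt' ends in [d] in [ŋod] but [z] in [ŋozi].
Compare 'fire', with invariant [z] in [ŋɔz] and [ŋɔzi]: an analysis with underlying /z/ and a rule producing [d] in isolation would wrongly predict alternation here too.
The underlying segment must be /d/; voiced stops become fricatives between vowels, yielding [z] there.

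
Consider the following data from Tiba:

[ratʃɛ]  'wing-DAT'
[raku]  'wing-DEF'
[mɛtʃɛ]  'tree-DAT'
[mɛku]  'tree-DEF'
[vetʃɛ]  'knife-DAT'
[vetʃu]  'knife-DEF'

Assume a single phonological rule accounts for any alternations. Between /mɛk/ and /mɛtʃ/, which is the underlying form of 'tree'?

/mɛk/

'tree' shows [tʃ] ~ [k] at the end of the stem ([mɛtʃɛ] vs [mɛku]).
If /tʃ/ were underlying and a rule turned it into [k] before the DEF suffix, 'knife' would also alternate; but it has [tʃ] in both [vetʃɛ] and [vetʃu].
The alternation reflects palatalization before a front vowel: /k/ becomes palato-alveolar [tʃ] before a front vowel. /k/ is underlying.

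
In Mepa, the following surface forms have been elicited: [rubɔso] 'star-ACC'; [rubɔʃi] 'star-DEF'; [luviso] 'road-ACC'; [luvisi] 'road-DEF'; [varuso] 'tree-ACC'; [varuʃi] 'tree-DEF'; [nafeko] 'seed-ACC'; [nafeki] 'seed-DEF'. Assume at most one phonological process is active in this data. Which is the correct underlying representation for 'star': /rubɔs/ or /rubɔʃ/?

/rubɔʃ/

'star' shows [s] ~ [ʃ] at the end of the stem ([rubɔso] vs [rubɔʃi]).
If /s/ were underlying and a rule turned it into [ʃ] before the DEF suffix, 'road' would also alternate; but it has [s] in both [luviso] and [luvisi].
Therefore /ʃ/ is basic and [s] is derived by depalatalization (palato-alveolar /ʃ/ becomes [s] when no front vowel follows).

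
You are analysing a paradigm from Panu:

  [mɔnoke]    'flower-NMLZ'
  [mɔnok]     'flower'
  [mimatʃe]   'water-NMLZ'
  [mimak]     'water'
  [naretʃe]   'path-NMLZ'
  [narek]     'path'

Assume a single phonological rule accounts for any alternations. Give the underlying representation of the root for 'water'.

/mimatʃ/

The root 'water' surfaces as [mimatʃe] and [mimak], with a stem-final [tʃ] ~ [k] alternation.
But 'flower' keeps [k] in both environments ([mɔnoke], [mɔnok]), so there is no rule changing /k/ to [tʃ] before the NMLZ suffix.
The alternation reflects depalatalization: palato-alveolar /tʃ/ becomes [k] when no front vowel follows. /tʃ/ is underlying.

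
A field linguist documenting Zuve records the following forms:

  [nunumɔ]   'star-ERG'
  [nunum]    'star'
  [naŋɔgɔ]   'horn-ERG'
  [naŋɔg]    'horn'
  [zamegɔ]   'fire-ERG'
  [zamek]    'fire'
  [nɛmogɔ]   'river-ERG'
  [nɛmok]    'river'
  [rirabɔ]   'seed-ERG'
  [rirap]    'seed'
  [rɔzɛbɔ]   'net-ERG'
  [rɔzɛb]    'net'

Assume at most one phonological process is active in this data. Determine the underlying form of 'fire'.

/zamek/

In [zamegɔ] and [zamek] the final segment of 'fire' alternates: [g] ~ [k].
Compare 'horn', with invariant [g] in [naŋɔgɔ] and [naŋɔg]: an analysis with underlying /g/ and a rule producing [k] in isolation would wrongly predict alternation here too.
The underlying segment must be /k/; voiceless stops become voiced between vowels, yielding [g] there.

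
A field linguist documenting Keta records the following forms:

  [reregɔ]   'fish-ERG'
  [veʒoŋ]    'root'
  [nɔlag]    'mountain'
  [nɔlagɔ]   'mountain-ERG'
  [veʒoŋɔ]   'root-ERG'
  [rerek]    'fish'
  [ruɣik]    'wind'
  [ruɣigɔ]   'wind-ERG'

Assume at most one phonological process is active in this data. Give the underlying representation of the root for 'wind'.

The root 'wind' surfaces as [ruɣik] and [ruɣigɔ], with a stem-final [k] ~ [g] alternation.
The stem 'mountain' ([nɔlag], [nɔlagɔ]) shows [g] unchanged in both environments, so [g] cannot be basic with [k] derived in isolation.
The underlying segment must be /k/; voiceless stops become voiced between vowels, yielding [g] there.
The underlying form of 'wind' is therefore /ruɣik/.

/ruɣik/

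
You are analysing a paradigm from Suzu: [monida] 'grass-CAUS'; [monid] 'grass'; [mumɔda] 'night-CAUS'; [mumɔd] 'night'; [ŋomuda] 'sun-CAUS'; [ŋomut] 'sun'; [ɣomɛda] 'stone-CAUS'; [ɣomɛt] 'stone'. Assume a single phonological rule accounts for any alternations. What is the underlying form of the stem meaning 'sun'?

/ŋomut/

In [ŋomuda] and [ŋomut] the final segment of 'sun' alternates: [d] ~ [t].
If /d/ were underlying and a rule turned it into [t] in isolation, 'night' would also alternate; but it has [d] in both [mumɔda] and [mumɔd].
The alternation reflects intervocalic voicing: voiceless stops become voiced between vowels. /t/ is underlying.
The underlying form of 'sun' is therefore /ŋomut/.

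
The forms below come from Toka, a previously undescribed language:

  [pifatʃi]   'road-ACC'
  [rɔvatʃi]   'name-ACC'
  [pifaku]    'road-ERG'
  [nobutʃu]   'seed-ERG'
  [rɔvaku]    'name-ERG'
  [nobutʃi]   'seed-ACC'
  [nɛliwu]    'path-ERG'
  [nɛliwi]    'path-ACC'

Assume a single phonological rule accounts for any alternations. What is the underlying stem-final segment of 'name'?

/k/

The stem for 'name' ends in [k] in [rɔvaku] but [tʃ] in [rɔvatʃi].
If /tʃ/ were underlying and a rule turned it into [k] before the ERG suffix, 'seed' would also alternate; but it has [tʃ] in both [nobutʃu] and [nobutʃi].
Therefore /k/ is basic and [tʃ] is derived by palatalization before a front vowel (/k/ becomes palato-alveolar [tʃ] before a front vowel).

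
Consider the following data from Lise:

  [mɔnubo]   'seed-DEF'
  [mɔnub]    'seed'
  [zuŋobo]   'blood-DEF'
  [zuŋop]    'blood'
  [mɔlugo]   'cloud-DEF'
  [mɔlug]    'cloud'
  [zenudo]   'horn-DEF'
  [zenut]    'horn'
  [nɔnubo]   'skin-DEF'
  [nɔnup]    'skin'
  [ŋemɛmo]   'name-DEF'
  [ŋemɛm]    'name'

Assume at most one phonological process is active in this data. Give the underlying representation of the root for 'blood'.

/zuŋop/

'blood' shows [b] ~ [p] at the end of the stem ([zuŋobo] vs [zuŋop]).
But 'seed' keeps [b] in both environments ([mɔnubo], [mɔnub]), so there is no rule changing /b/ to [p] in isolation.
So /p/ is underlying, and a rule of intervocalic voicing — voiceless stops become voiced between vowels — gives [b].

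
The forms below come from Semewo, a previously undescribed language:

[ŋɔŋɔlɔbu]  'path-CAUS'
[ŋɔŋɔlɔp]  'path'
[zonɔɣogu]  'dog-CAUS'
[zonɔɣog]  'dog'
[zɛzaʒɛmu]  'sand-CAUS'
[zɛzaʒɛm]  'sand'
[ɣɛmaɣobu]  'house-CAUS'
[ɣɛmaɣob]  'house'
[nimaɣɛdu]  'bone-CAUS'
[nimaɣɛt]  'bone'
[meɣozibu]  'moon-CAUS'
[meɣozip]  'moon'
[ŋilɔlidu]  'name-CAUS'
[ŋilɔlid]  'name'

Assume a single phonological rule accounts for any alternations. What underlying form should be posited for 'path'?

/ŋɔŋɔlɔp/

The stem for 'path' ends in [b] in [ŋɔŋɔlɔbu] but [p] in [ŋɔŋɔlɔp].
The stem 'house' ([ɣɛmaɣobu], [ɣɛmaɣob]) shows [b] unchanged in both environments, so [b] cannot be basic with [p] derived in isolation.
The underlying segment must be /p/; voiceless stops become voiced between vowels, yielding [b] there.
So 'path' = /ŋɔŋɔlɔp/.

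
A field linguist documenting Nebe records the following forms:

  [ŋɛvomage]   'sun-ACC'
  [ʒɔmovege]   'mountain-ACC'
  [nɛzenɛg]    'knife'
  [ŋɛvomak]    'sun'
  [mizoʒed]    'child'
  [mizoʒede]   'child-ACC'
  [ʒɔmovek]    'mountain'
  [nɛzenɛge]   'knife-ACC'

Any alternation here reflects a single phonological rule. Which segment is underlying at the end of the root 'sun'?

The stem for 'sun' ends in [g] in [ŋɛvomage] but [k] in [ŋɛvomak].
But 'knife' keeps [g] in both environments ([nɛzenɛge], [nɛzenɛg]), so there is no rule changing /g/ to [k] in isolation.
The underlying segment must be /k/; voiceless stops become voiced between vowels, yielding [g] there.

/k/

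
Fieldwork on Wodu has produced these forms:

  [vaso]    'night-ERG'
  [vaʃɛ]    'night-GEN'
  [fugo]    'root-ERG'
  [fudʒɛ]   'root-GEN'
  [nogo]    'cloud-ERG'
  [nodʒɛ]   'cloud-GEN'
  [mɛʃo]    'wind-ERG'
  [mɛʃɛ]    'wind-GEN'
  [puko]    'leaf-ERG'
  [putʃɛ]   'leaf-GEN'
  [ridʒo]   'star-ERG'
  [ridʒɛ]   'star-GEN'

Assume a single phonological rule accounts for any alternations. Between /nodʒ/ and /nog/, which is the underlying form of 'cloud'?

'cloud' shows [g] ~ [dʒ] at the end of the stem ([nogo] vs [nodʒɛ]).
If /dʒ/ were underlying and a rule turned it into [g] before the ERG suffix, 'star' would also alternate; but it has [dʒ] in both [ridʒo] and [ridʒɛ].
The alternation reflects palatalization before a front vowel: /k/, /g/ and /s/ become palato-alveolar [tʃ], [dʒ] and [ʃ] before a front vowel. /g/ is underlying.

/nog/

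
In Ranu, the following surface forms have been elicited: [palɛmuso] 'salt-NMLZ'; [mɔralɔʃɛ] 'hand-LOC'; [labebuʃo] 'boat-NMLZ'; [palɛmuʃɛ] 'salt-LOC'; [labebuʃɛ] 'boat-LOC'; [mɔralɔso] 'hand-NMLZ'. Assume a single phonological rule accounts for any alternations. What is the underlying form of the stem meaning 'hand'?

The stem for 'hand' ends in [ʃ] in [mɔralɔʃɛ] but [s] in [mɔralɔso].
Compare 'boat', with invariant [ʃ] in [labebuʃɛ] and [labebuʃo]: an analysis with underlying /ʃ/ and a rule producing [s] before the NMLZ suffix would wrongly predict alternation here too.
The underlying segment must be /s/; /s/ becomes palato-alveolar [ʃ] before a front vowel, yielding [ʃ] there.
Hence 'hand' is /mɔralɔs/ underlyingly.

/mɔralɔs/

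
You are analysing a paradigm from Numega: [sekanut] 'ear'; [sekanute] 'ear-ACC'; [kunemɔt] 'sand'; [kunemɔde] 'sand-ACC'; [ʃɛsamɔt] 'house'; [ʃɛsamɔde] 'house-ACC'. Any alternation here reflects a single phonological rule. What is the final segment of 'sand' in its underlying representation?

In [kunemɔt] and [kunemɔde] the final segment of 'sand' alternates: [t] ~ [d].
If /t/ were underlying and a rule turned it into [d] before the ACC suffix, 'ear' would also alternate; but it has [t] in both [sekanut] and [sekanute].
The alternation reflects word-final obstruent devoicing: voiced obstruents become voiceless word-finally. /d/ is underlying.

/d/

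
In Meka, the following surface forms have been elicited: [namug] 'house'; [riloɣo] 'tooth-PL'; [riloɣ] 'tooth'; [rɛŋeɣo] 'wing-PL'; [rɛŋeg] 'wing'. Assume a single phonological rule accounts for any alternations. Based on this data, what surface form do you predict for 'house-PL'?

[namuɣo]

The stem for 'wing' ends in [ɣ] in [rɛŋeɣo] but [g] in [rɛŋeg].
The stem 'tooth' ([riloɣo], [riloɣ]) shows [ɣ] unchanged in both environments, so [ɣ] cannot be basic with [g] derived in isolation.
The alternation reflects intervocalic spirantization: voiced stops become fricatives between vowels. /g/ is underlying.
The one attested form of 'house', [namug], shows underlying /namug/. Applying the same rule between vowels gives [namuɣo].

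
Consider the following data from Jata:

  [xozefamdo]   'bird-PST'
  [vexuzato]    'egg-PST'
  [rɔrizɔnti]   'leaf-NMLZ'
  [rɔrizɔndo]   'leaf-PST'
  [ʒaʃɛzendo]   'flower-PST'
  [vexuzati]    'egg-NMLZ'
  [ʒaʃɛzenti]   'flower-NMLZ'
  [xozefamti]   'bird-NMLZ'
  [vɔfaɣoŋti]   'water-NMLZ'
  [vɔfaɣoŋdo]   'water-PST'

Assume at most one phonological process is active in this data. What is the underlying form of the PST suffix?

/-do/

The PST suffix surfaces as [-do] and [-to], depending on the final segment of the stem.
The NMLZ suffix, which begins with [t], is invariant after every stem; so [t] is not altered by any rule here.
The PST suffix is therefore /-do/ underlyingly, with post-vocalic devoicing: voiced stops become voiceless after a vowel.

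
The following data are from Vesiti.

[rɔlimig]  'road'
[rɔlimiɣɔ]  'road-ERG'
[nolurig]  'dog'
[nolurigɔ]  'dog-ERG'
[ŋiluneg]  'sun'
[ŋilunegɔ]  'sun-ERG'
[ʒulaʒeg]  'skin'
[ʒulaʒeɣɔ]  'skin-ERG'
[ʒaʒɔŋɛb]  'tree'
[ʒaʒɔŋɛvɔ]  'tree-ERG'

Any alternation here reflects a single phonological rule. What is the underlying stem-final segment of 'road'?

'road' shows [g] ~ [ɣ] at the end of the stem ([rɔlimig] vs [rɔlimiɣɔ]).
But 'sun' keeps [g] in both environments ([ŋiluneg], [ŋilunegɔ]), so there is no rule changing /g/ to [ɣ] before the ERG suffix.
So /ɣ/ is underlying, and a rule of word-final hardening — voiced fricatives become stops word-finally — gives [g].

/ɣ/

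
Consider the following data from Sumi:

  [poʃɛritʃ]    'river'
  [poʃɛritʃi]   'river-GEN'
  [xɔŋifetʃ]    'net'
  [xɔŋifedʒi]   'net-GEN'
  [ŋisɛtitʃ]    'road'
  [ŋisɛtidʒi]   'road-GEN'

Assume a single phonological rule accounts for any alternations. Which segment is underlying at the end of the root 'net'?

In [xɔŋifetʃ] and [xɔŋifedʒi] the final segment of 'net' alternates: [tʃ] ~ [dʒ].
If /tʃ/ were underlying and a rule turned it into [dʒ] before the GEN suffix, 'river' would also alternate; but it has [tʃ] in both [poʃɛritʃ] and [poʃɛritʃi].
So /dʒ/ is underlying, and a rule of word-final obstruent devoicing — voiced obstruents become voiceless word-finally — gives [tʃ].

/dʒ/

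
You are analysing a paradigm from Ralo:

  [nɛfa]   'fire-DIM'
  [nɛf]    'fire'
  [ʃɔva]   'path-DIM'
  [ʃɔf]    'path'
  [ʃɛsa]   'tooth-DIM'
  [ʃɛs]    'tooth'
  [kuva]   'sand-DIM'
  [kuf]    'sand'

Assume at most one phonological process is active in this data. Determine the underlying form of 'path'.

The stem for 'path' ends in [v] in [ʃɔva] but [f] in [ʃɔf].
The stem 'fire' ([nɛfa], [nɛf]) shows [f] unchanged in both environments, so [f] cannot be basic with [v] derived before the DIM suffix.
Therefore /v/ is basic and [f] is derived by word-final obstruent devoicing (voiced obstruents become voiceless word-finally).

/ʃɔv/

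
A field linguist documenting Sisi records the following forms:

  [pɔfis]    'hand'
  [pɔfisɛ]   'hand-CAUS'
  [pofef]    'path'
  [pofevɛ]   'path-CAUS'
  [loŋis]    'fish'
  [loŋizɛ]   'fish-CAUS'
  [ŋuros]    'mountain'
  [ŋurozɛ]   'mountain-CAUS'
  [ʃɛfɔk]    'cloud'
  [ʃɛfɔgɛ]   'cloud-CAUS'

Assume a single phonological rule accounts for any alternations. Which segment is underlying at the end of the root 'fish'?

'fish' shows [s] ~ [z] at the end of the stem ([loŋis] vs [loŋizɛ]).
If /s/ were underlying and a rule turned it into [z] before the CAUS suffix, 'hand' would also alternate; but it has [s] in both [pɔfis] and [pɔfisɛ].
The alternation reflects word-final obstruent devoicing: voiced obstruents become voiceless word-finally. /z/ is underlying.

/z/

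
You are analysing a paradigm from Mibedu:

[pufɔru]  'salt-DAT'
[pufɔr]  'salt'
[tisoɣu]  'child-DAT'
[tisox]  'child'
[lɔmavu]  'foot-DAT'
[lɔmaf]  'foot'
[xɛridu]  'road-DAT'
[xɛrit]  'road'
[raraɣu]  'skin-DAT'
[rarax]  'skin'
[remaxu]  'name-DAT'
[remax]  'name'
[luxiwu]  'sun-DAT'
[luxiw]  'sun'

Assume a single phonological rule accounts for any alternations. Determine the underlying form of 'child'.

The root 'child' surfaces as [tisoɣu] and [tisox], with a stem-final [ɣ] ~ [x] alternation.
Compare 'name', with invariant [x] in [remaxu] and [remax]: an analysis with underlying /x/ and a rule producing [ɣ] before the DAT suffix would wrongly predict alternation here too.
The alternation reflects word-final obstruent devoicing: voiced obstruents become voiceless word-finally. /ɣ/ is underlying.
Hence 'child' is /tisoɣ/ underlyingly.

/tisoɣ/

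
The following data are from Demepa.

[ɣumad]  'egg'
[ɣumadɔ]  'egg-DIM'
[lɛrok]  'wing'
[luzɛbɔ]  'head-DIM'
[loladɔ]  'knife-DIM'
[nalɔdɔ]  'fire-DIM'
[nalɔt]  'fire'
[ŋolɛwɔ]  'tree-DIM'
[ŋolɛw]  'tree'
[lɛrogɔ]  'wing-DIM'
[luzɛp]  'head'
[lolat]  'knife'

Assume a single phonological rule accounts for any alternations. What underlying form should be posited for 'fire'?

/nalɔt/

'fire' shows [t] ~ [d] at the end of the stem ([nalɔt] vs [nalɔdɔ]).
But 'egg' keeps [d] in both environments ([ɣumad], [ɣumadɔ]), so there is no rule changing /d/ to [t] in isolation.
The underlying segment must be /t/; voiceless stops become voiced between vowels, yielding [d] there.
The underlying form of 'fire' is therefore /nalɔt/.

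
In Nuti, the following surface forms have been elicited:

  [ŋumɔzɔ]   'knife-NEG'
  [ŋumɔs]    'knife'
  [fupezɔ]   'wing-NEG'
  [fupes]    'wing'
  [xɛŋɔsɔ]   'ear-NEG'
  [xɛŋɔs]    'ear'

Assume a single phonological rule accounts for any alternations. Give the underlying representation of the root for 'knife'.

/ŋumɔz/

The root 'knife' surfaces as [ŋumɔzɔ] and [ŋumɔs], with a stem-final [z] ~ [s] alternation.
But 'ear' keeps [s] in both environments ([xɛŋɔsɔ], [xɛŋɔs]), so there is no rule changing /s/ to [z] before the NEG suffix.
So /z/ is underlying, and a rule of word-final obstruent devoicing — voiced obstruents become voiceless word-finally — gives [s].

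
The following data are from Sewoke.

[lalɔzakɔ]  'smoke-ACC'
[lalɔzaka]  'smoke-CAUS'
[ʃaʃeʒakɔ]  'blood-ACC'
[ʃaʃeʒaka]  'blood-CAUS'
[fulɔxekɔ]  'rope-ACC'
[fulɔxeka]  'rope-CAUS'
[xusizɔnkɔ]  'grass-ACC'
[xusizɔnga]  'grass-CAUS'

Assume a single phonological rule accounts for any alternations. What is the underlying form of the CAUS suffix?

/-ga/

The CAUS suffix surfaces as [-ga] and [-ka], depending on the final segment of the stem.
By contrast the ACC suffix keeps its initial [k] throughout — that segment must be underlying.
The CAUS suffix is therefore /-ga/ underlyingly, with post-vocalic devoicing: voiced stops become voiceless after a vowel.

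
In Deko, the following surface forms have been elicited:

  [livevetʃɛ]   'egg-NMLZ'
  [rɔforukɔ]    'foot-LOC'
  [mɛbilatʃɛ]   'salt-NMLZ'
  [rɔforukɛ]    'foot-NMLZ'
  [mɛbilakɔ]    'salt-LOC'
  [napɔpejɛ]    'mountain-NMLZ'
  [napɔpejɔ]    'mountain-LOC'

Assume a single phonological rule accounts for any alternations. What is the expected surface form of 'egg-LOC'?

The stem for 'salt' ends in [tʃ] in [mɛbilatʃɛ] but [k] in [mɛbilakɔ].
The stem 'foot' ([rɔforukɛ], [rɔforukɔ]) shows [k] unchanged in both environments, so [k] cannot be basic with [tʃ] derived before the NMLZ suffix.
The alternation reflects depalatalization: palato-alveolar /tʃ/ becomes [k] when no front vowel follows. /tʃ/ is underlying.
From [livevetʃɛ] the stem 'egg' is /livevetʃ/; when no front vowel follows this yields [livevekɔ].

[livevekɔ]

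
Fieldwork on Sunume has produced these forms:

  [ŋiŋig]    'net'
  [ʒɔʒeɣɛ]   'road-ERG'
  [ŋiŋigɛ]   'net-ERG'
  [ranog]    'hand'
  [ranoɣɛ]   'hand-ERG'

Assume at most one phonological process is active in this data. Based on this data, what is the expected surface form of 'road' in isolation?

The root 'hand' surfaces as [ranoɣɛ] and [ranog], with a stem-final [ɣ] ~ [g] alternation.
The stem 'net' ([ŋiŋigɛ], [ŋiŋig]) shows [g] unchanged in both environments, so [g] cannot be basic with [ɣ] derived before the ERG suffix.
So /ɣ/ is underlying, and a rule of word-final hardening — voiced fricatives become stops word-finally — gives [g].
The one attested form of 'road', [ʒɔʒeɣɛ], shows underlying /ʒɔʒeɣ/. Applying the same rule word-finally gives [ʒɔʒeg].

[ʒɔʒeg]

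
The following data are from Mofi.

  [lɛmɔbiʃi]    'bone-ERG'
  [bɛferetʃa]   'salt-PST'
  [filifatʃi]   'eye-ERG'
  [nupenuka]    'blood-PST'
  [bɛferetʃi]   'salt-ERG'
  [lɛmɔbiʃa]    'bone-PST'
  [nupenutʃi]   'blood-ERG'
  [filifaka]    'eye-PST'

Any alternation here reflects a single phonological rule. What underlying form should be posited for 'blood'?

/nupenuk/

The root 'blood' surfaces as [nupenutʃi] and [nupenuka], with a stem-final [tʃ] ~ [k] alternation.
Compare 'salt', with invariant [tʃ] in [bɛferetʃi] and [bɛferetʃa]: an analysis with underlying /tʃ/ and a rule producing [k] before the PST suffix would wrongly predict alternation here too.
The underlying segment must be /k/; /k/ becomes palato-alveolar [tʃ] before a front vowel, yielding [tʃ] there.
So 'blood' = /nupenuk/.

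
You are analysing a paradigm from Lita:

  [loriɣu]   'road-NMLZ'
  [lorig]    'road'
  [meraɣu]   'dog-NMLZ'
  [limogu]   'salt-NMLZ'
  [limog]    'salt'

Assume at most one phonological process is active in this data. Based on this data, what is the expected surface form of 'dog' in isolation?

[merag]

In [loriɣu] and [lorig] the final segment of 'road' alternates: [ɣ] ~ [g].
Compare 'salt', with invariant [g] in [limogu] and [limog]: an analysis with underlying /g/ and a rule producing [ɣ] before the NMLZ suffix would wrongly predict alternation here too.
Therefore /ɣ/ is basic and [g] is derived by word-final hardening (voiced fricatives become stops word-finally).
The one attested form of 'dog', [meraɣu], shows underlying /meraɣ/. Applying the same rule word-finally gives [merag].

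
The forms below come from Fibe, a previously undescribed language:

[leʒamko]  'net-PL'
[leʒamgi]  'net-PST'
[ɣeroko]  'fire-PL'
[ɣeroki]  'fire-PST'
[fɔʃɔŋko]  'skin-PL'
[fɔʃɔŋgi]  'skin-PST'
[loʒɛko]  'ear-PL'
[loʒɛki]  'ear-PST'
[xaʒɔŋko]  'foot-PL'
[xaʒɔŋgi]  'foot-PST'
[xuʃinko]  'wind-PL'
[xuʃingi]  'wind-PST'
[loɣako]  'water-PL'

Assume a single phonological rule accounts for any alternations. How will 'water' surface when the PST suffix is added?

[loɣaki]

The PST morpheme has two allomorphs, [-gi] and [-ki].
The PL suffix, which begins with [k], is invariant after every stem; so [k] is not altered by any rule here.
The PST suffix is therefore /-gi/ underlyingly, with post-vocalic devoicing: voiced stops become voiceless after a vowel.
After 'water', which ends in a vowel, the suffix surfaces as [-ki], giving [loɣaki].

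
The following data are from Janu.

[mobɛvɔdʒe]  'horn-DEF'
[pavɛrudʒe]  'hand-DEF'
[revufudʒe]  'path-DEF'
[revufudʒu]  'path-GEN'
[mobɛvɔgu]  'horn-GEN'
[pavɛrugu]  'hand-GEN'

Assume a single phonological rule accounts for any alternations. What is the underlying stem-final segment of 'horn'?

/g/

The root 'horn' surfaces as [mobɛvɔdʒe] and [mobɛvɔgu], with a stem-final [dʒ] ~ [g] alternation.
The stem 'path' ([revufudʒe], [revufudʒu]) shows [dʒ] unchanged in both environments, so [dʒ] cannot be basic with [g] derived before the GEN suffix.
The alternation reflects palatalization before a front vowel: /g/ becomes palato-alveolar [dʒ] before a front vowel. /g/ is underlying.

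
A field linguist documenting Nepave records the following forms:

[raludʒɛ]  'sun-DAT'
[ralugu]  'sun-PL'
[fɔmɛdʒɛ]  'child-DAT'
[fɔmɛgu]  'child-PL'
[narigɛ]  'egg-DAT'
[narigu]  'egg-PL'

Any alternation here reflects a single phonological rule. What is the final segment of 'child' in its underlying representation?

/dʒ/

In [fɔmɛdʒɛ] and [fɔmɛgu] the final segment of 'child' alternates: [dʒ] ~ [g].
The stem 'egg' ([narigɛ], [narigu]) shows [g] unchanged in both environments, so [g] cannot be basic with [dʒ] derived before the DAT suffix.
So /dʒ/ is underlying, and a rule of depalatalization — palato-alveolar /dʒ/ becomes [g] when no front vowel follows — gives [g].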